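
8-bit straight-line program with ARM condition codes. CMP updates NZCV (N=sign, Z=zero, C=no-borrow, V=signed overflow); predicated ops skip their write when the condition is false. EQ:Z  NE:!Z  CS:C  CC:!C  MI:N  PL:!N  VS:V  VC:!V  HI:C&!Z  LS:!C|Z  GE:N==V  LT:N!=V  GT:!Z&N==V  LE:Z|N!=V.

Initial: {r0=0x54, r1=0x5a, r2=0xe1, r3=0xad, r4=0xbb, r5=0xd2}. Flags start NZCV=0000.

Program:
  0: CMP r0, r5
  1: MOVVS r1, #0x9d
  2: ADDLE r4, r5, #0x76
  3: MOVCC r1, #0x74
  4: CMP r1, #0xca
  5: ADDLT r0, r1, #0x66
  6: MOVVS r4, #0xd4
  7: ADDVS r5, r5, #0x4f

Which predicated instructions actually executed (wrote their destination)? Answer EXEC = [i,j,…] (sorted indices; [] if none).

EXEC = [1,3,6,7]

[0] flags=1001 → (cmp)
[1] flags=1001 VS?T → r1=0x9d
[2] flags=1001 LE?F → skip
[3] flags=1001 CC?T → r1=0x74
[4] flags=1001 → (cmp)
[5] flags=1001 LT?F → skip
[6] flags=1001 VS?T → r4=0xd4
[7] flags=1001 VS?T → r5=0x21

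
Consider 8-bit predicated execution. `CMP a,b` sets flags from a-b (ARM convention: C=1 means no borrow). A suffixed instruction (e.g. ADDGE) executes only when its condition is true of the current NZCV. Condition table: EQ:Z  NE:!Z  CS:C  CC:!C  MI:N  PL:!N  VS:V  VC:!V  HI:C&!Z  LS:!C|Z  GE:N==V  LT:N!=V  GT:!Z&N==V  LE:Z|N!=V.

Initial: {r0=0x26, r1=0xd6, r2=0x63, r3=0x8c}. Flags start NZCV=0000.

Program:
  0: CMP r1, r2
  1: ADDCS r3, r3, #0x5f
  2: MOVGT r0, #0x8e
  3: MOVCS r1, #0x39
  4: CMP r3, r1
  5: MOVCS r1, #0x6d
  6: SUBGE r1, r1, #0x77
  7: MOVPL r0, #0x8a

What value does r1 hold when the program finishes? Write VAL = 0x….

VAL = 0x6d

[0] flags=0011 → (cmp)
[1] flags=0011 CS?T → r3=0xeb
[2] flags=0011 GT?F → skip
[3] flags=0011 CS?T → r1=0x39
[4] flags=1010 → (cmp)
[5] flags=1010 CS?T → r1=0x6d
[6] flags=1010 GE?F → skip
[7] flags=1010 PL?F → skip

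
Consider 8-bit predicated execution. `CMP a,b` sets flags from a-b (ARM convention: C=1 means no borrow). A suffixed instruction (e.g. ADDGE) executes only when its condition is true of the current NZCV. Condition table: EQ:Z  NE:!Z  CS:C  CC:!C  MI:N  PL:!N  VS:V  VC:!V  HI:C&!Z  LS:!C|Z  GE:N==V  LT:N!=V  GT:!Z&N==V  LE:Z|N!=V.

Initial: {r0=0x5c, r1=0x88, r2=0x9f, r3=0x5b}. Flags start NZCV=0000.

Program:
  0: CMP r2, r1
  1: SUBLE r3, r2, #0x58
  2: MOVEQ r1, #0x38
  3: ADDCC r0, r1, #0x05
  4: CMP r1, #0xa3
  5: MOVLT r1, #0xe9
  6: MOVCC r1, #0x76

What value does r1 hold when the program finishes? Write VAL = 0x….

0: ✓ CMP  NZCV=0010
1: · SUBLE
2: · MOVEQ
3: · ADDCC
4: ✓ CMP  NZCV=1000
5: ✓ MOVLT  r1←0xe9
6: ✓ MOVCC  r1←0x76

VAL = 0x76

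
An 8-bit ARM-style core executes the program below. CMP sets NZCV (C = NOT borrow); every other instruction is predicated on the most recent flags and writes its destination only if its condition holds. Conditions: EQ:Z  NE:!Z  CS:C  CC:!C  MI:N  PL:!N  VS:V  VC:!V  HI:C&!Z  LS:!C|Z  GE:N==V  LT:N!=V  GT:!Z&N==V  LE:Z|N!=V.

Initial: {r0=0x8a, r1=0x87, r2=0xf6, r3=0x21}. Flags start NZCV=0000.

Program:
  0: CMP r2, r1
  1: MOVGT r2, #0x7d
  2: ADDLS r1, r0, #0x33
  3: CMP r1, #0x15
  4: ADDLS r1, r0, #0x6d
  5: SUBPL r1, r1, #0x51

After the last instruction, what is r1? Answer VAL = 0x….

[0] flags=0010 → (cmp)
[1] flags=0010 GT?T → r2=0x7d
[2] flags=0010 LS?F → skip
[3] flags=0011 → (cmp)
[4] flags=0011 LS?F → skip
[5] flags=0011 PL?T → r1=0x36

VAL = 0x36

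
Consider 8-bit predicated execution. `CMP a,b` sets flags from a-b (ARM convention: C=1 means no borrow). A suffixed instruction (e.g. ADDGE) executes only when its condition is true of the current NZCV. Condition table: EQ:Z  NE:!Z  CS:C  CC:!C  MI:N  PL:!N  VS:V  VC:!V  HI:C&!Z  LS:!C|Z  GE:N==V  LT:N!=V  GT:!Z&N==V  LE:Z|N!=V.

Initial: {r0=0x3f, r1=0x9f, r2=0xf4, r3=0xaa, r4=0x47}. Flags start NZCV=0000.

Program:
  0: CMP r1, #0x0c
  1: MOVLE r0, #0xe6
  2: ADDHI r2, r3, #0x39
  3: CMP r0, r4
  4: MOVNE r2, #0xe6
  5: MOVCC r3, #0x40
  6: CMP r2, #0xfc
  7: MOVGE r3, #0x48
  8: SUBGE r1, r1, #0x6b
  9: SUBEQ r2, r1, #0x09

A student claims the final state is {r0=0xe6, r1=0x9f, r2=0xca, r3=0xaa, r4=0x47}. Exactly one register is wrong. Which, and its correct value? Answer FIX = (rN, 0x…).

FIX = (r2, 0xe6)

[0] flags=1010 → (cmp)
[1] flags=1010 LE?T → r0=0xe6
[2] flags=1010 HI?T → r2=0xe3
[3] flags=1010 → (cmp)
[4] flags=1010 NE?T → r2=0xe6
[5] flags=1010 CC?F → skip
[6] flags=1000 → (cmp)
[7] flags=1000 GE?F → skip
[8] flags=1000 GE?F → skip
[9] flags=1000 EQ?F → skip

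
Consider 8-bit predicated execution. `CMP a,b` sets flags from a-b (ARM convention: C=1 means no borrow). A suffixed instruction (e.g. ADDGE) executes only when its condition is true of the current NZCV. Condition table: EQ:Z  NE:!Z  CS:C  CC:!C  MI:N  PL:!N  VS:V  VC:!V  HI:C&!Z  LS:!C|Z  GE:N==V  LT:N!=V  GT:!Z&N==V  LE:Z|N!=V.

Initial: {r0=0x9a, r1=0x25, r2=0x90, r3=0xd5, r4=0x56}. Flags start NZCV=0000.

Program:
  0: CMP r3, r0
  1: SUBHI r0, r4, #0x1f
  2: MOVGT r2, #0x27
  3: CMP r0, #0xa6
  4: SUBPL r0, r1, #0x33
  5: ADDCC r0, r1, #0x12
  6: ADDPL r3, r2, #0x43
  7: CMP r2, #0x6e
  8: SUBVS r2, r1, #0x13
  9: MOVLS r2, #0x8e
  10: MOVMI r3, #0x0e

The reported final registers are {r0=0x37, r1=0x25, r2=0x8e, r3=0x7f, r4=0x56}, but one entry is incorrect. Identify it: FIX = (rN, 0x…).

0: ✓ CMP  NZCV=0010
1: ✓ SUBHI  r0←0x37
2: ✓ MOVGT  r2←0x27
3: ✓ CMP  NZCV=1001
4: · SUBPL
5: ✓ ADDCC  r0←0x37
6: · ADDPL
7: ✓ CMP  NZCV=1000
8: · SUBVS
9: ✓ MOVLS  r2←0x8e
10: ✓ MOVMI  r3←0x0e

FIX = (r3, 0x0e)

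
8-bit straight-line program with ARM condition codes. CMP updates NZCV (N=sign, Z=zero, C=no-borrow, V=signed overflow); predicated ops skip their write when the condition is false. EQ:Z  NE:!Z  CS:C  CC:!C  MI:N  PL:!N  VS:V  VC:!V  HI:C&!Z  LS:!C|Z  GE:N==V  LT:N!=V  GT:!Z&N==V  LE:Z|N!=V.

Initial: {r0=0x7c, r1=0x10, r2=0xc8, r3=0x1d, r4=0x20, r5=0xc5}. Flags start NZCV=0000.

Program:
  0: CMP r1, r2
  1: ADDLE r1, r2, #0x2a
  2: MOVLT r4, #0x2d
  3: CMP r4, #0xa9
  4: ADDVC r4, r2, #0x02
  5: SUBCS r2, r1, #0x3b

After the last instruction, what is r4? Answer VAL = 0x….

0: ✓ CMP  NZCV=0000
1: · ADDLE
2: · MOVLT
3: ✓ CMP  NZCV=0000
4: ✓ ADDVC  r4←0xca
5: · SUBCS

VAL = 0xca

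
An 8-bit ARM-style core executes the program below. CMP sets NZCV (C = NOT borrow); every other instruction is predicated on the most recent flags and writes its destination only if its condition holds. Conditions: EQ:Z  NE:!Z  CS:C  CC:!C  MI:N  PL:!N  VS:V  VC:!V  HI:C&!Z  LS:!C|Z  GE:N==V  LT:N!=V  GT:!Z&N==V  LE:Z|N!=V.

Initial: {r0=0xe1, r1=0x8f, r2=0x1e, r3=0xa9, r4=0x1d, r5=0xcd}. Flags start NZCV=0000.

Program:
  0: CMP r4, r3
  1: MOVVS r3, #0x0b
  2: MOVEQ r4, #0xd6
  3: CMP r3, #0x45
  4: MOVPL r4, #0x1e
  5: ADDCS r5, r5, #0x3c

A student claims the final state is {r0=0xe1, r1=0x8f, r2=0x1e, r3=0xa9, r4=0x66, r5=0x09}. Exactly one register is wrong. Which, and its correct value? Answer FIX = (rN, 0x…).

FIX = (r4, 0x1e)

0: ✓ CMP  NZCV=0000
1: · MOVVS
2: · MOVEQ
3: ✓ CMP  NZCV=0011
4: ✓ MOVPL  r4←0x1e
5: ✓ ADDCS  r5←0x09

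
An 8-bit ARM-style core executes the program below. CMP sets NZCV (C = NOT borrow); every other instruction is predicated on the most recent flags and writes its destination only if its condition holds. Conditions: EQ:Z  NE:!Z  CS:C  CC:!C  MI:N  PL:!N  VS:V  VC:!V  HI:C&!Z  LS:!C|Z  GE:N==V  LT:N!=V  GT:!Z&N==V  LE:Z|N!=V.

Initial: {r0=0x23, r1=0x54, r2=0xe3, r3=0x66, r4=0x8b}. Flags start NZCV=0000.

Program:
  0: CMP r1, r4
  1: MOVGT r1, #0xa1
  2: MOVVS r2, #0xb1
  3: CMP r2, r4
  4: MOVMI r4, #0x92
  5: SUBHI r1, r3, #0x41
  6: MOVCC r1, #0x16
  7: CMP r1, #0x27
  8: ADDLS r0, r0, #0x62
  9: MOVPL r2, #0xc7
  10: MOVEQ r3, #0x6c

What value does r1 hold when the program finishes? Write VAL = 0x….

VAL = 0x25

0: ✓ CMP  NZCV=1001
1: ✓ MOVGT  r1←0xa1
2: ✓ MOVVS  r2←0xb1
3: ✓ CMP  NZCV=0010
4: · MOVMI
5: ✓ SUBHI  r1←0x25
6: · MOVCC
7: ✓ CMP  NZCV=1000
8: ✓ ADDLS  r0←0x85
9: · MOVPL
10: · MOVEQ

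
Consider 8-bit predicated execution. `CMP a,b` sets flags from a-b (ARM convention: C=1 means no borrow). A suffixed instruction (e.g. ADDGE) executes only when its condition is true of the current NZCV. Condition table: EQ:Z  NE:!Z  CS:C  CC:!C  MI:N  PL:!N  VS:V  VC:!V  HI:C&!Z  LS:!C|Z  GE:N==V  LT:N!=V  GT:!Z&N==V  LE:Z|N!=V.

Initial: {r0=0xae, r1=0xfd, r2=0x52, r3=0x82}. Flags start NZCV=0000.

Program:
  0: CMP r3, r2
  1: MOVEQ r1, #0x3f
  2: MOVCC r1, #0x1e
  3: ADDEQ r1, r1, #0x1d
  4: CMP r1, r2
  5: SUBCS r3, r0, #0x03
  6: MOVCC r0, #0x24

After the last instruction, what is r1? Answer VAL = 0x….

0: ✓ CMP  NZCV=0011
1: · MOVEQ
2: · MOVCC
3: · ADDEQ
4: ✓ CMP  NZCV=1010
5: ✓ SUBCS  r3←0xab
6: · MOVCC

VAL = 0xfd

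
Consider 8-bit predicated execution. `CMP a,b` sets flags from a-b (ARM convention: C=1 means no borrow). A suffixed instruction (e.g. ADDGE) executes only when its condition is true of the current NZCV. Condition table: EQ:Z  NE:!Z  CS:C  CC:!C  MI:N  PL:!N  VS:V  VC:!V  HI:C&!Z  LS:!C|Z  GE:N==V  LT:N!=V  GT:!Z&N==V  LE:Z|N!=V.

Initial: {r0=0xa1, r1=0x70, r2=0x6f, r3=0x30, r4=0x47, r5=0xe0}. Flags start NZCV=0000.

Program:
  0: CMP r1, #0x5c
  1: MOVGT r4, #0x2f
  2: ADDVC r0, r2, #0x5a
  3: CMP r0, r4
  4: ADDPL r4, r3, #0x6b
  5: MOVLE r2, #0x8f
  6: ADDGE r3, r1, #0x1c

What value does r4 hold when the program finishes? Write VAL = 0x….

0: ✓ CMP  NZCV=0010
1: ✓ MOVGT  r4←0x2f
2: ✓ ADDVC  r0←0xc9
3: ✓ CMP  NZCV=1010
4: · ADDPL
5: ✓ MOVLE  r2←0x8f
6: · ADDGE

VAL = 0x2f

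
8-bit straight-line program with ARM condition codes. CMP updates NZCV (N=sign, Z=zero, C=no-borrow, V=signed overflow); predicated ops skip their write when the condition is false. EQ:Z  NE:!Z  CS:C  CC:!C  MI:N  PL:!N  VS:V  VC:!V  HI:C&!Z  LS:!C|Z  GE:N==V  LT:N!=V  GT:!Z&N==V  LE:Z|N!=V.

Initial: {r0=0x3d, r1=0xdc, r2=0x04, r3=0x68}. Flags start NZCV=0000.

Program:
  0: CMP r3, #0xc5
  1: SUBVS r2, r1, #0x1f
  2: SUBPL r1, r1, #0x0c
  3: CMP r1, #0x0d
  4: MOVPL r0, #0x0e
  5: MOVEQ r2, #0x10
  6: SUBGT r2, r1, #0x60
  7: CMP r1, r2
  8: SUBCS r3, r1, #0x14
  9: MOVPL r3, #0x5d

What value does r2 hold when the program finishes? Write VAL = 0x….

VAL = 0xbd

0: ✓ CMP  NZCV=1001
1: ✓ SUBVS  r2←0xbd
2: · SUBPL
3: ✓ CMP  NZCV=1010
4: · MOVPL
5: · MOVEQ
6: · SUBGT
7: ✓ CMP  NZCV=0010
8: ✓ SUBCS  r3←0xc8
9: ✓ MOVPL  r3←0x5d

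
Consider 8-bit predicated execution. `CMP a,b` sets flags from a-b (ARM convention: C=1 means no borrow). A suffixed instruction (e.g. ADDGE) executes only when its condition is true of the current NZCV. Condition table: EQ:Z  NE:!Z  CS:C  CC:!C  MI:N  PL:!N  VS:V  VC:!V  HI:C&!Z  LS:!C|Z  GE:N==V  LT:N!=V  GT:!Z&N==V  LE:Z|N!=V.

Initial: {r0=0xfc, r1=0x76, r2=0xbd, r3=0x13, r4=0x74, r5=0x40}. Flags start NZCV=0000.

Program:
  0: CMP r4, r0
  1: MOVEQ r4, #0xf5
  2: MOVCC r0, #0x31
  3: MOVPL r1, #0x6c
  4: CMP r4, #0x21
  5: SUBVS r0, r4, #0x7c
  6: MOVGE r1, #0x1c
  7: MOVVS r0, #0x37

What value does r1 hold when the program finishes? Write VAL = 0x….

VAL = 0x1c

[0] flags=0000 → (cmp)
[1] flags=0000 EQ?F → skip
[2] flags=0000 CC?T → r0=0x31
[3] flags=0000 PL?T → r1=0x6c
[4] flags=0010 → (cmp)
[5] flags=0010 VS?F → skip
[6] flags=0010 GE?T → r1=0x1c
[7] flags=0010 VS?F → skip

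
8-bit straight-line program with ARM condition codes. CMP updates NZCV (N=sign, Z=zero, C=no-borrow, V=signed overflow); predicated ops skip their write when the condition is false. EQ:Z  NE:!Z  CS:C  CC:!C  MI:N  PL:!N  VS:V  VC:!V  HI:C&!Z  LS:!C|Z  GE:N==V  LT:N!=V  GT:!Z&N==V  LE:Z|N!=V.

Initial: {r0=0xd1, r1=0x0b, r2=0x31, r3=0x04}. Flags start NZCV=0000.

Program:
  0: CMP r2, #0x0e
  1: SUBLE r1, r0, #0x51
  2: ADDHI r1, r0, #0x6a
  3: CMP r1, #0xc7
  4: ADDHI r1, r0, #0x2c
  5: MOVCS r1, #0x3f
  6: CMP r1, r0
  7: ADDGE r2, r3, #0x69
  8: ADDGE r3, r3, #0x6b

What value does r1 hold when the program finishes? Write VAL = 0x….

VAL = 0x3b

0: ✓ CMP  NZCV=0010
1: · SUBLE
2: ✓ ADDHI  r1←0x3b
3: ✓ CMP  NZCV=0000
4: · ADDHI
5: · MOVCS
6: ✓ CMP  NZCV=0000
7: ✓ ADDGE  r2←0x6d
8: ✓ ADDGE  r3←0x6f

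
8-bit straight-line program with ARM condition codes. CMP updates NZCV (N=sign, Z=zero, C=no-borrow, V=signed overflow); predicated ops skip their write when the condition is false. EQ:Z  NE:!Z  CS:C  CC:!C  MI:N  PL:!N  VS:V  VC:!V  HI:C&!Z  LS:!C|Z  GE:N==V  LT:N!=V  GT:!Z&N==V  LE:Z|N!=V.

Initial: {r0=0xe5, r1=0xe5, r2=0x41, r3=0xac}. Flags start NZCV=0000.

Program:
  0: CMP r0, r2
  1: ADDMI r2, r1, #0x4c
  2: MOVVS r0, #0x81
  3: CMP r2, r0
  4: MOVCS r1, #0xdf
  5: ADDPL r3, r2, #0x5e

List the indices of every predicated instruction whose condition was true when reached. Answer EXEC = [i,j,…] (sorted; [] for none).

[0] flags=1010 → (cmp)
[1] flags=1010 MI?T → r2=0x31
[2] flags=1010 VS?F → skip
[3] flags=0000 → (cmp)
[4] flags=0000 CS?F → skip
[5] flags=0000 PL?T → r3=0x8f

EXEC = [1,5]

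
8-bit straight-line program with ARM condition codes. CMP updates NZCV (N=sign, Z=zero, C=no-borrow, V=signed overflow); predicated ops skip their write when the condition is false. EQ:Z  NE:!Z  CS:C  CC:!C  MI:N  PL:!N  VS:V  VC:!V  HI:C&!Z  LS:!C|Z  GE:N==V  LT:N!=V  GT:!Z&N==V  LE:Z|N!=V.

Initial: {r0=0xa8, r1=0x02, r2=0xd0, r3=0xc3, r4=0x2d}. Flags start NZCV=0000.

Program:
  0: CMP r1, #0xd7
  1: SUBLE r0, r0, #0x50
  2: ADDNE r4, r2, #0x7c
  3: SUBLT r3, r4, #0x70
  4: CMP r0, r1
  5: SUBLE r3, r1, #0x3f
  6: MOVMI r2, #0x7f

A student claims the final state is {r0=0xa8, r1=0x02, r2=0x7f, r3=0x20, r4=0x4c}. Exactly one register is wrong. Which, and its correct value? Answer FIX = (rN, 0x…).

FIX = (r3, 0xc3)

[0] flags=0000 → (cmp)
[1] flags=0000 LE?F → skip
[2] flags=0000 NE?T → r4=0x4c
[3] flags=0000 LT?F → skip
[4] flags=1010 → (cmp)
[5] flags=1010 LE?T → r3=0xc3
[6] flags=1010 MI?T → r2=0x7f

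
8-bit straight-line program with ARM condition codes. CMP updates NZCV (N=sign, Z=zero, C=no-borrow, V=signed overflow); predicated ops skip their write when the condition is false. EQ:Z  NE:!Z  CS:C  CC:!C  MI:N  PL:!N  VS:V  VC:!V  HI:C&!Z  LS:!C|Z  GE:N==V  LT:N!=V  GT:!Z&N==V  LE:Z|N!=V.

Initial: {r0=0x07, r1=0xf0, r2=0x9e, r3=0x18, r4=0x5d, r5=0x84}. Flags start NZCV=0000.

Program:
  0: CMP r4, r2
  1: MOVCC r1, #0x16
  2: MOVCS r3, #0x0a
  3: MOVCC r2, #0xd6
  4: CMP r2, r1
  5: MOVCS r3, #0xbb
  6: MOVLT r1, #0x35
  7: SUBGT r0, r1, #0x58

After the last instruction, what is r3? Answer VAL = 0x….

[0] flags=1001 → (cmp)
[1] flags=1001 CC?T → r1=0x16
[2] flags=1001 CS?F → skip
[3] flags=1001 CC?T → r2=0xd6
[4] flags=1010 → (cmp)
[5] flags=1010 CS?T → r3=0xbb
[6] flags=1010 LT?T → r1=0x35
[7] flags=1010 GT?F → skip

VAL = 0xbb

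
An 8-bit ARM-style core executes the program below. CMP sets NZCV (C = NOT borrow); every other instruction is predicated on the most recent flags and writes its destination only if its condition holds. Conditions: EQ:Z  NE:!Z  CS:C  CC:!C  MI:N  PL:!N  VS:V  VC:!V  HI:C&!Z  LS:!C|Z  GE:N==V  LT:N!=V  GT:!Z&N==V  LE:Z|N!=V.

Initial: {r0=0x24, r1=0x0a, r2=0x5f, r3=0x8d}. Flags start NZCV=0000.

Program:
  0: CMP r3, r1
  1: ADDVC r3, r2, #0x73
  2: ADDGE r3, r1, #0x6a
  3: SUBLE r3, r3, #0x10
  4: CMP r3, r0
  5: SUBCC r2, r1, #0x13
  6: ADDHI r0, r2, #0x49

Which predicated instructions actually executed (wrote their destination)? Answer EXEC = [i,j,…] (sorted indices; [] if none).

EXEC = [1,3,6]

[0] flags=1010 → (cmp)
[1] flags=1010 VC?T → r3=0xd2
[2] flags=1010 GE?F → skip
[3] flags=1010 LE?T → r3=0xc2
[4] flags=1010 → (cmp)
[5] flags=1010 CC?F → skip
[6] flags=1010 HI?T → r0=0xa8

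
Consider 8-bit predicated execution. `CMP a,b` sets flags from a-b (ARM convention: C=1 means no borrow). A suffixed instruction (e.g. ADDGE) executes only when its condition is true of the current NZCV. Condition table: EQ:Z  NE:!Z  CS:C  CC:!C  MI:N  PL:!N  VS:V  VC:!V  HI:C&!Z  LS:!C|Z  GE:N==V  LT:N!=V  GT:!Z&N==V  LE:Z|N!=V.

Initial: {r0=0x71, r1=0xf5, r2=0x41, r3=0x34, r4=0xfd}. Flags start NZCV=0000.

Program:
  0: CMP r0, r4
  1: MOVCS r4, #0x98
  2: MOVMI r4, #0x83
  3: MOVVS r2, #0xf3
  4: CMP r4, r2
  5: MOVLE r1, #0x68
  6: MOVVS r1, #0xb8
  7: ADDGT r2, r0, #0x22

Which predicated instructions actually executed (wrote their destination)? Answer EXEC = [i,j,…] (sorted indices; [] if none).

EXEC = [5]

[0] flags=0000 → (cmp)
[1] flags=0000 CS?F → skip
[2] flags=0000 MI?F → skip
[3] flags=0000 VS?F → skip
[4] flags=1010 → (cmp)
[5] flags=1010 LE?T → r1=0x68
[6] flags=1010 VS?F → skip
[7] flags=1010 GT?F → skip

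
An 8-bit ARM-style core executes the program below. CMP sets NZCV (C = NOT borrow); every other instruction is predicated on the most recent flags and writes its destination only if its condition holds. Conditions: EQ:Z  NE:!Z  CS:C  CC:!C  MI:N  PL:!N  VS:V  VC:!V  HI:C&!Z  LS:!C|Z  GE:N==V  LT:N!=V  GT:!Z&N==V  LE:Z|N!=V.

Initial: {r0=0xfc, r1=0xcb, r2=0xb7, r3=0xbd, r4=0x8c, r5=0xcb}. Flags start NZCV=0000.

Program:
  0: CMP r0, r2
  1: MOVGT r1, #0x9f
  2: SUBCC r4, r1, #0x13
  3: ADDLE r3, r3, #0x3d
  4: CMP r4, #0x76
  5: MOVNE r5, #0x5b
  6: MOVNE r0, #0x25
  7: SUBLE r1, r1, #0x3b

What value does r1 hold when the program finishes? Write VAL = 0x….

[0] flags=0010 → (cmp)
[1] flags=0010 GT?T → r1=0x9f
[2] flags=0010 CC?F → skip
[3] flags=0010 LE?F → skip
[4] flags=0011 → (cmp)
[5] flags=0011 NE?T → r5=0x5b
[6] flags=0011 NE?T → r0=0x25
[7] flags=0011 LE?T → r1=0x64

VAL = 0x64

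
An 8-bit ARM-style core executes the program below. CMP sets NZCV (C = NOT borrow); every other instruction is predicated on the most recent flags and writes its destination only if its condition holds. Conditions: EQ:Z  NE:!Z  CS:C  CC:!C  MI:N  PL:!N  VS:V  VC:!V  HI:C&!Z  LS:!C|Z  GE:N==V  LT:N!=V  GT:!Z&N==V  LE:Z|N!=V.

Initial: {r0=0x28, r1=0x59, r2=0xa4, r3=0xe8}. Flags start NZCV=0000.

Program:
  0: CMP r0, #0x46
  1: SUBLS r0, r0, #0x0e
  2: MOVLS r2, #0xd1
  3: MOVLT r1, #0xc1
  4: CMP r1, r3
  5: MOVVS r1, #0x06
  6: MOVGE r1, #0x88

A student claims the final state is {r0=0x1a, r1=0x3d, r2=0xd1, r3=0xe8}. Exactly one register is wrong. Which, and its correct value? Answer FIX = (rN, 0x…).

[0] flags=1000 → (cmp)
[1] flags=1000 LS?T → r0=0x1a
[2] flags=1000 LS?T → r2=0xd1
[3] flags=1000 LT?T → r1=0xc1
[4] flags=1000 → (cmp)
[5] flags=1000 VS?F → skip
[6] flags=1000 GE?F → skip

FIX = (r1, 0xc1)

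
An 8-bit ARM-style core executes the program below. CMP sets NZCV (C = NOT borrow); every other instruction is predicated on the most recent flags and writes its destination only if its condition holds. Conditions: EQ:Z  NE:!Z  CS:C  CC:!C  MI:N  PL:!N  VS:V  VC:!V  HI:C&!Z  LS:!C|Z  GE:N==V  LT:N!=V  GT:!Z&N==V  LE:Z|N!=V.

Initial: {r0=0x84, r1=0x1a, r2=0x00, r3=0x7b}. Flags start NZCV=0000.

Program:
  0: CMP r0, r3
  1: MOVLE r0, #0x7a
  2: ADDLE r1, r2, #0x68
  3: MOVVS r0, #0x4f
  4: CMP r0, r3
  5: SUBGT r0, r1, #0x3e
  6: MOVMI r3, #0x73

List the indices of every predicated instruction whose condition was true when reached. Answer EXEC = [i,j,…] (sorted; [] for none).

EXEC = [1,2,3,6]

[0] flags=0011 → (cmp)
[1] flags=0011 LE?T → r0=0x7a
[2] flags=0011 LE?T → r1=0x68
[3] flags=0011 VS?T → r0=0x4f
[4] flags=1000 → (cmp)
[5] flags=1000 GT?F → skip
[6] flags=1000 MI?T → r3=0x73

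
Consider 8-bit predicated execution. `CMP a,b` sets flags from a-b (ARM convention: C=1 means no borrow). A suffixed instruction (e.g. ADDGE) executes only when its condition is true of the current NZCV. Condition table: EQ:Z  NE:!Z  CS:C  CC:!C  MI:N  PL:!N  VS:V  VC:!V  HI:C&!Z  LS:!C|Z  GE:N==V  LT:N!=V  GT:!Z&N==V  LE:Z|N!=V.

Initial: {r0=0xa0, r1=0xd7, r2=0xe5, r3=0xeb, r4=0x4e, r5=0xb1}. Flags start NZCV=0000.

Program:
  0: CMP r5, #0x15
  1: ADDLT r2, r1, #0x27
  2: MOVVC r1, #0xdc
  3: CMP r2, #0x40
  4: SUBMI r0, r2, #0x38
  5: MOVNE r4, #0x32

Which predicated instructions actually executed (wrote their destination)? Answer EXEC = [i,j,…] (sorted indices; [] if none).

EXEC = [1,2,4,5]

0: ✓ CMP  NZCV=1010
1: ✓ ADDLT  r2←0xfe
2: ✓ MOVVC  r1←0xdc
3: ✓ CMP  NZCV=1010
4: ✓ SUBMI  r0←0xc6
5: ✓ MOVNE  r4←0x32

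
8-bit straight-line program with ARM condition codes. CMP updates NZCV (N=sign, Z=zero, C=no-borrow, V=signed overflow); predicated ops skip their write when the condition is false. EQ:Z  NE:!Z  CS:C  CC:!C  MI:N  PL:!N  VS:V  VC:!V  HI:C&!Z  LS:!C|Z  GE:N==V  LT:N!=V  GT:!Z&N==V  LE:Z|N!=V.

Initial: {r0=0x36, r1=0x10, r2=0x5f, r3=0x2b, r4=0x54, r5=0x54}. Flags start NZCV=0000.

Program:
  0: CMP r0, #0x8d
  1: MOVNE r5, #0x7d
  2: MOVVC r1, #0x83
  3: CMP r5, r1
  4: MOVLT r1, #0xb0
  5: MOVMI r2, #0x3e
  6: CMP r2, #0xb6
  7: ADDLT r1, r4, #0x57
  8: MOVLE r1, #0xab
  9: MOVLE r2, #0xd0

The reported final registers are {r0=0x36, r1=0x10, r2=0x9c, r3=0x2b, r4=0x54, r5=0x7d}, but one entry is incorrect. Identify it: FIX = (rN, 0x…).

0: ✓ CMP  NZCV=1001
1: ✓ MOVNE  r5←0x7d
2: · MOVVC
3: ✓ CMP  NZCV=0010
4: · MOVLT
5: · MOVMI
6: ✓ CMP  NZCV=1001
7: · ADDLT
8: · MOVLE
9: · MOVLE

FIX = (r2, 0x5f)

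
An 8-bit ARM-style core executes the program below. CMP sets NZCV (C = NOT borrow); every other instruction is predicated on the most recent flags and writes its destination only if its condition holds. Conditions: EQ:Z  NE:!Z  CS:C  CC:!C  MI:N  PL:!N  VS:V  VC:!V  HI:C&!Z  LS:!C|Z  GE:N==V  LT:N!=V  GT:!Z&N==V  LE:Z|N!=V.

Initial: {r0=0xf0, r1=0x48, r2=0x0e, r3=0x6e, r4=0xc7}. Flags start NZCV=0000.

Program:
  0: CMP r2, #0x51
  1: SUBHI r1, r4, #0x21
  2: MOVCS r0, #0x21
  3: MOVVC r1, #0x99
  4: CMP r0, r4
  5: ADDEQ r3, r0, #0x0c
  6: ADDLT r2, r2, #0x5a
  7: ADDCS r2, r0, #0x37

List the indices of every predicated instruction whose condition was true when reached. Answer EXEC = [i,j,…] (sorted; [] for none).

EXEC = [3,7]

0: ✓ CMP  NZCV=1000
1: · SUBHI
2: · MOVCS
3: ✓ MOVVC  r1←0x99
4: ✓ CMP  NZCV=0010
5: · ADDEQ
6: · ADDLT
7: ✓ ADDCS  r2←0x27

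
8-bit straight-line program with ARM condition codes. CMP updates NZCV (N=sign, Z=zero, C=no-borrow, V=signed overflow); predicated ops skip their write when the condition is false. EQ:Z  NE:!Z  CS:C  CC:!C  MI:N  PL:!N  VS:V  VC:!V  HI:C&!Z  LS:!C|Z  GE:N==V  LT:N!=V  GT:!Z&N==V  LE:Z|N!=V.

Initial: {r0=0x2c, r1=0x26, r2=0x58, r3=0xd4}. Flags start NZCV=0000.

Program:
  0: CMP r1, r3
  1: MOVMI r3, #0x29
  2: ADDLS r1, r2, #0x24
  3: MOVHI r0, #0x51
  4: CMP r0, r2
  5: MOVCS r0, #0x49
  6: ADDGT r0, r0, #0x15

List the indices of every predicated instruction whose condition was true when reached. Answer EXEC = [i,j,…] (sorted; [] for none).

EXEC = [2]

0: ✓ CMP  NZCV=0000
1: · MOVMI
2: ✓ ADDLS  r1←0x7c
3: · MOVHI
4: ✓ CMP  NZCV=1000
5: · MOVCS
6: · ADDGT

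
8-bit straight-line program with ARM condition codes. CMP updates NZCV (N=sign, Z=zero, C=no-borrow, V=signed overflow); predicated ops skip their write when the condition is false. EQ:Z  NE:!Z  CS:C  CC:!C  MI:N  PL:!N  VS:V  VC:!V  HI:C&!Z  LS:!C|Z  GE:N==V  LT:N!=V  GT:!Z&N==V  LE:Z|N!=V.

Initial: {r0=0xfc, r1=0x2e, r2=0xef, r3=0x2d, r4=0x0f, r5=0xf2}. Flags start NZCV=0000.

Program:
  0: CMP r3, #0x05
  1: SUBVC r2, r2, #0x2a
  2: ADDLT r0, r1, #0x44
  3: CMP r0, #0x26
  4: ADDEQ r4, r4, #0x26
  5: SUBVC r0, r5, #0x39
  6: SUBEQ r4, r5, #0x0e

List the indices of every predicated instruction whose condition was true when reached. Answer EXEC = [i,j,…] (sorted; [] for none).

[0] flags=0010 → (cmp)
[1] flags=0010 VC?T → r2=0xc5
[2] flags=0010 LT?F → skip
[3] flags=1010 → (cmp)
[4] flags=1010 EQ?F → skip
[5] flags=1010 VC?T → r0=0xb9
[6] flags=1010 EQ?F → skip

EXEC = [1,5]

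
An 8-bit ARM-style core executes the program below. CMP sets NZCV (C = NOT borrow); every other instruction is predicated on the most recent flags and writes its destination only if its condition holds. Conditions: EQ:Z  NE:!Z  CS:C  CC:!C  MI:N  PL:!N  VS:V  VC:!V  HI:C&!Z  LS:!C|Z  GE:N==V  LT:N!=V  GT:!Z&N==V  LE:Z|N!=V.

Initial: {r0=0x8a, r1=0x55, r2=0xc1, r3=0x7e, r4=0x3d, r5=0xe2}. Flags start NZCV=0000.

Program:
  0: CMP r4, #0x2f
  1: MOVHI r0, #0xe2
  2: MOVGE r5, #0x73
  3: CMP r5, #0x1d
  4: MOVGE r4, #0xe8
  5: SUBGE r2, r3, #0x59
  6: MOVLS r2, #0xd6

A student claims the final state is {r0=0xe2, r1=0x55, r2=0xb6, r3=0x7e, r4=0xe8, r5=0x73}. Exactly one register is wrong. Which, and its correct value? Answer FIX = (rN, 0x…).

0: ✓ CMP  NZCV=0010
1: ✓ MOVHI  r0←0xe2
2: ✓ MOVGE  r5←0x73
3: ✓ CMP  NZCV=0010
4: ✓ MOVGE  r4←0xe8
5: ✓ SUBGE  r2←0x25
6: · MOVLS

FIX = (r2, 0x25)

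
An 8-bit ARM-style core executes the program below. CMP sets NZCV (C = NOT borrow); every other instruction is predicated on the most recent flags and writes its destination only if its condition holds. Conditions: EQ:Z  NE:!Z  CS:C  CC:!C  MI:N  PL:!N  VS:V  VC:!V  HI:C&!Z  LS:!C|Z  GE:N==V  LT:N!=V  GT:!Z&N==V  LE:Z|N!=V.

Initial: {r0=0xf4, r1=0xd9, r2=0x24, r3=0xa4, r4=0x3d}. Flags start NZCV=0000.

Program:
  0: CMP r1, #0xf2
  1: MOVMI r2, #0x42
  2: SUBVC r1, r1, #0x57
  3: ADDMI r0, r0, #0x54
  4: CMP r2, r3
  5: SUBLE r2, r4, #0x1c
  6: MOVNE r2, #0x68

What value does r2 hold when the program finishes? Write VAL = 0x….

VAL = 0x68

0: ✓ CMP  NZCV=1000
1: ✓ MOVMI  r2←0x42
2: ✓ SUBVC  r1←0x82
3: ✓ ADDMI  r0←0x48
4: ✓ CMP  NZCV=1001
5: · SUBLE
6: ✓ MOVNE  r2←0x68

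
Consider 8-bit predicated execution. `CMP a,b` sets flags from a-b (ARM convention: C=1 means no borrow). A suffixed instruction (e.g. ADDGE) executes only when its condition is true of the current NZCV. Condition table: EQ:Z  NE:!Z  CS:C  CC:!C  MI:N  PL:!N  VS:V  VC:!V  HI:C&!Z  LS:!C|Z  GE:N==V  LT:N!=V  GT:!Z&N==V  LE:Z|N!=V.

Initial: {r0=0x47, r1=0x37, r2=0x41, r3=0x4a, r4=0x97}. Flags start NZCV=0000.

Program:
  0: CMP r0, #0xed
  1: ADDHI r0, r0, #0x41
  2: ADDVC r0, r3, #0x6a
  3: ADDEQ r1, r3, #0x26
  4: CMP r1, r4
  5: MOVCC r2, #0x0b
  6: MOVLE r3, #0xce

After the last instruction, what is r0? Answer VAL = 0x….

VAL = 0xb4

0: ✓ CMP  NZCV=0000
1: · ADDHI
2: ✓ ADDVC  r0←0xb4
3: · ADDEQ
4: ✓ CMP  NZCV=1001
5: ✓ MOVCC  r2←0x0b
6: · MOVLE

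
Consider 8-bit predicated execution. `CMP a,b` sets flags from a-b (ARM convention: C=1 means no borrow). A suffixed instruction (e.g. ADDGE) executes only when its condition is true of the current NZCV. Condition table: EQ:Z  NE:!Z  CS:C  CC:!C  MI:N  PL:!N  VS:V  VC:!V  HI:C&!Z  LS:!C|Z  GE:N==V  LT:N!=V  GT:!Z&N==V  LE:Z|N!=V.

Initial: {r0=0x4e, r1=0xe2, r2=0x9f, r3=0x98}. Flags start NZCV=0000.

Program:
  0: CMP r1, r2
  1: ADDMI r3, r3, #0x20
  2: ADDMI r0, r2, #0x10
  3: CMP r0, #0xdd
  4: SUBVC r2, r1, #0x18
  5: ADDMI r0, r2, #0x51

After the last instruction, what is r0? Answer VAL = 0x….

VAL = 0x4e

0: ✓ CMP  NZCV=0010
1: · ADDMI
2: · ADDMI
3: ✓ CMP  NZCV=0000
4: ✓ SUBVC  r2←0xca
5: · ADDMI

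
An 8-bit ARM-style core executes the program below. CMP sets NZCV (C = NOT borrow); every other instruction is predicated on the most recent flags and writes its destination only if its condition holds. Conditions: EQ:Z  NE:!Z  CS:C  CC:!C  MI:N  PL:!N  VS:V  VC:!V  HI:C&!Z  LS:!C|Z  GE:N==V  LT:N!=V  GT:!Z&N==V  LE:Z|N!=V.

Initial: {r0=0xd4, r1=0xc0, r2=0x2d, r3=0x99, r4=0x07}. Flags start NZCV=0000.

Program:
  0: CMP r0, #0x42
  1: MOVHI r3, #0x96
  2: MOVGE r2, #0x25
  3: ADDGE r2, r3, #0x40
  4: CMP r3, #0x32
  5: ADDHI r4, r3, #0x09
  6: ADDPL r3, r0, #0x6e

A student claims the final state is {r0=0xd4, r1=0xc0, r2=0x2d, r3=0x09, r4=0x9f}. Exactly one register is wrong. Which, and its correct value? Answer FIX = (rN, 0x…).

FIX = (r3, 0x42)

[0] flags=1010 → (cmp)
[1] flags=1010 HI?T → r3=0x96
[2] flags=1010 GE?F → skip
[3] flags=1010 GE?F → skip
[4] flags=0011 → (cmp)
[5] flags=0011 HI?T → r4=0x9f
[6] flags=0011 PL?T → r3=0x42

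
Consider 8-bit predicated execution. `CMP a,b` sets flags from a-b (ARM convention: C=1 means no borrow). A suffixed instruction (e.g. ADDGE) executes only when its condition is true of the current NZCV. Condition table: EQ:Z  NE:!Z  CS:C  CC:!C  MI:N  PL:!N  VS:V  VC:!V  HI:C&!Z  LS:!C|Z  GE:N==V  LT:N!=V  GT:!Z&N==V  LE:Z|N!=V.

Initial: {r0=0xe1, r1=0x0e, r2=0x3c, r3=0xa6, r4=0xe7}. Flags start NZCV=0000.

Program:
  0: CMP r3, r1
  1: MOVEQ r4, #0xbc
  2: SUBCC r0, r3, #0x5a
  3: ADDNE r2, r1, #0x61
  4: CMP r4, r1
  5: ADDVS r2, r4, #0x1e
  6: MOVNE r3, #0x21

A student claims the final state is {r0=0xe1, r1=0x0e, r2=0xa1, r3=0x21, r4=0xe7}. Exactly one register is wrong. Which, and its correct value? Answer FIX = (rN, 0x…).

FIX = (r2, 0x6f)

[0] flags=1010 → (cmp)
[1] flags=1010 EQ?F → skip
[2] flags=1010 CC?F → skip
[3] flags=1010 NE?T → r2=0x6f
[4] flags=1010 → (cmp)
[5] flags=1010 VS?F → skip
[6] flags=1010 NE?T → r3=0x21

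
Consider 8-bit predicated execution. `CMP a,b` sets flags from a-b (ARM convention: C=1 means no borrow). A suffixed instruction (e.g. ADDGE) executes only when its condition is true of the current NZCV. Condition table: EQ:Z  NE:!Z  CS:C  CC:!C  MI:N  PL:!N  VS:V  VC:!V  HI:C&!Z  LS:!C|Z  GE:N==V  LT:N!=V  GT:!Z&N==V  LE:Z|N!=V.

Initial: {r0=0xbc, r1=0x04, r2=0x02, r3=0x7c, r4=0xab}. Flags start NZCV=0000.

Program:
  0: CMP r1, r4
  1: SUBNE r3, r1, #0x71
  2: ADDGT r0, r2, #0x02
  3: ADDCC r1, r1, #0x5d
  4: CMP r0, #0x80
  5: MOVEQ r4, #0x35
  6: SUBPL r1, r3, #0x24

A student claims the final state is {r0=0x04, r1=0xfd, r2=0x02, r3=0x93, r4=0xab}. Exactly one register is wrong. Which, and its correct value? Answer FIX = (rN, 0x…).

FIX = (r1, 0x61)

0: ✓ CMP  NZCV=0000
1: ✓ SUBNE  r3←0x93
2: ✓ ADDGT  r0←0x04
3: ✓ ADDCC  r1←0x61
4: ✓ CMP  NZCV=1001
5: · MOVEQ
6: · SUBPL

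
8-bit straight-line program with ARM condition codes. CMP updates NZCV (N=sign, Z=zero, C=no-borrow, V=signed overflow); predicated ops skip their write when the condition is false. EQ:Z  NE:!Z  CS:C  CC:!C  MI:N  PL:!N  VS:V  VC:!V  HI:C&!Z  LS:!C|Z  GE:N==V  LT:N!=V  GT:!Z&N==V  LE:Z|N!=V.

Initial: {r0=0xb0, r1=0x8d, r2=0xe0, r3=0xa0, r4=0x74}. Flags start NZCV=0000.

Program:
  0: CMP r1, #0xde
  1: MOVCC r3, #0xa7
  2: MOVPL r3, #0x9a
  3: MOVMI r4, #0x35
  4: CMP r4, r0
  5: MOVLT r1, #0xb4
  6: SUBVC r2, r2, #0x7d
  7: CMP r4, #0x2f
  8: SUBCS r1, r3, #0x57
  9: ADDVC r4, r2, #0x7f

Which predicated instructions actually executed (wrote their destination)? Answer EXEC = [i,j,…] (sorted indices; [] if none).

0: ✓ CMP  NZCV=1000
1: ✓ MOVCC  r3←0xa7
2: · MOVPL
3: ✓ MOVMI  r4←0x35
4: ✓ CMP  NZCV=1001
5: · MOVLT
6: · SUBVC
7: ✓ CMP  NZCV=0010
8: ✓ SUBCS  r1←0x50
9: ✓ ADDVC  r4←0x5f

EXEC = [1,3,8,9]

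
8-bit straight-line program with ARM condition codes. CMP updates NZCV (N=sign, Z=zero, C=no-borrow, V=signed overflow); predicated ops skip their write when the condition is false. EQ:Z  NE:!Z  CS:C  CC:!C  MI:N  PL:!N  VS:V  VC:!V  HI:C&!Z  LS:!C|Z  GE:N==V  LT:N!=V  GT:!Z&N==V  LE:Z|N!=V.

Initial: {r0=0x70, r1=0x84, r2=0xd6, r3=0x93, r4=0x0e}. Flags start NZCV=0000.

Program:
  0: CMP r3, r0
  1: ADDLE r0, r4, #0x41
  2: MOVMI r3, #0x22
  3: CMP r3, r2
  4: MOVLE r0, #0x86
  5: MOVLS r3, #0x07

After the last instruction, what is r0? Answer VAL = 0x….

VAL = 0x86

0: ✓ CMP  NZCV=0011
1: ✓ ADDLE  r0←0x4f
2: · MOVMI
3: ✓ CMP  NZCV=1000
4: ✓ MOVLE  r0←0x86
5: ✓ MOVLS  r3←0x07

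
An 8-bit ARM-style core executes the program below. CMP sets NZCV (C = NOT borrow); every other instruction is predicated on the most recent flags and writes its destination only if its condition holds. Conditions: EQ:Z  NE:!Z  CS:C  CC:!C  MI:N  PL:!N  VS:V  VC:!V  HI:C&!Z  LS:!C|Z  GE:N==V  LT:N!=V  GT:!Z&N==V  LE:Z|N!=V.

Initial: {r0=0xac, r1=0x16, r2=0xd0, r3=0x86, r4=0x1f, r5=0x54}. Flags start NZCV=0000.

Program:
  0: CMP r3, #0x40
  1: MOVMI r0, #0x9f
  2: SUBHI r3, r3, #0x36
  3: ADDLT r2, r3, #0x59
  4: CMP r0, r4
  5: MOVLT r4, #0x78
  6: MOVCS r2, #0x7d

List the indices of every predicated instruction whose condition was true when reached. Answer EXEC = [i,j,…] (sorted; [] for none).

EXEC = [2,3,5,6]

[0] flags=0011 → (cmp)
[1] flags=0011 MI?F → skip
[2] flags=0011 HI?T → r3=0x50
[3] flags=0011 LT?T → r2=0xa9
[4] flags=1010 → (cmp)
[5] flags=1010 LT?T → r4=0x78
[6] flags=1010 CS?T → r2=0x7d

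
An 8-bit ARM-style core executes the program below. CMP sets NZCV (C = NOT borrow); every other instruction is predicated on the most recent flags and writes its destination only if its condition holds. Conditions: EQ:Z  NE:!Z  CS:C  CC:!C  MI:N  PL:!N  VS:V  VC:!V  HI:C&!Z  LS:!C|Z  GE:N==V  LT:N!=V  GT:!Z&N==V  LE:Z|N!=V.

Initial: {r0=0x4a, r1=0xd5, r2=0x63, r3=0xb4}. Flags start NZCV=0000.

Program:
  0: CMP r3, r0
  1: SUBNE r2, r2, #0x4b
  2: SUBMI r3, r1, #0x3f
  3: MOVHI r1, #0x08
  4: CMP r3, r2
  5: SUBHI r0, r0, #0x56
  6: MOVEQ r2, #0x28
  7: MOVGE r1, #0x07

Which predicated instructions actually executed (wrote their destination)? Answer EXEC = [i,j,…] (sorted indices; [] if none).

EXEC = [1,3,5]

[0] flags=0011 → (cmp)
[1] flags=0011 NE?T → r2=0x18
[2] flags=0011 MI?F → skip
[3] flags=0011 HI?T → r1=0x08
[4] flags=1010 → (cmp)
[5] flags=1010 HI?T → r0=0xf4
[6] flags=1010 EQ?F → skip
[7] flags=1010 GE?F → skip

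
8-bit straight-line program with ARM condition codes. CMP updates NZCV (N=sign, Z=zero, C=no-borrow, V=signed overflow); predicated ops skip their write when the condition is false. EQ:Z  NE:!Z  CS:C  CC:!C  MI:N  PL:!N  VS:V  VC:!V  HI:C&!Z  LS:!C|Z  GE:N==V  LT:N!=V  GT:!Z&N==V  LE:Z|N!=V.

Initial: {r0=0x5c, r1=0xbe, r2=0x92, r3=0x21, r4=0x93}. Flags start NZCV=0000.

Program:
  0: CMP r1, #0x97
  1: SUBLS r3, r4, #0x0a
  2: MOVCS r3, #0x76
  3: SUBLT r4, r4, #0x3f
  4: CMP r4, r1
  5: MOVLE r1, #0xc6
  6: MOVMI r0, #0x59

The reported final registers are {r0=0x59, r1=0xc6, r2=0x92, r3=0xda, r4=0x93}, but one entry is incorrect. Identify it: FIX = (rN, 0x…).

[0] flags=0010 → (cmp)
[1] flags=0010 LS?F → skip
[2] flags=0010 CS?T → r3=0x76
[3] flags=0010 LT?F → skip
[4] flags=1000 → (cmp)
[5] flags=1000 LE?T → r1=0xc6
[6] flags=1000 MI?T → r0=0x59

FIX = (r3, 0x76)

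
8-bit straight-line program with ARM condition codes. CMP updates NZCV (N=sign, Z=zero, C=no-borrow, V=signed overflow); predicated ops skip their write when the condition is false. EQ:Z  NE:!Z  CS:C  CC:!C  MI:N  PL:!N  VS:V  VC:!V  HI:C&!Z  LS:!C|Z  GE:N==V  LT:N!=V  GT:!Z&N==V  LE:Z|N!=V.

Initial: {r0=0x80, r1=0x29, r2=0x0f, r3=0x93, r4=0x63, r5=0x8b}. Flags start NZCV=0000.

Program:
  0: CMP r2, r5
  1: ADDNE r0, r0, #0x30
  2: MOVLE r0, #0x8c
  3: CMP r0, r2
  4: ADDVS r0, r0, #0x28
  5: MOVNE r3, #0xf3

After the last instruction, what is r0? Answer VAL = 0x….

[0] flags=1001 → (cmp)
[1] flags=1001 NE?T → r0=0xb0
[2] flags=1001 LE?F → skip
[3] flags=1010 → (cmp)
[4] flags=1010 VS?F → skip
[5] flags=1010 NE?T → r3=0xf3

VAL = 0xb0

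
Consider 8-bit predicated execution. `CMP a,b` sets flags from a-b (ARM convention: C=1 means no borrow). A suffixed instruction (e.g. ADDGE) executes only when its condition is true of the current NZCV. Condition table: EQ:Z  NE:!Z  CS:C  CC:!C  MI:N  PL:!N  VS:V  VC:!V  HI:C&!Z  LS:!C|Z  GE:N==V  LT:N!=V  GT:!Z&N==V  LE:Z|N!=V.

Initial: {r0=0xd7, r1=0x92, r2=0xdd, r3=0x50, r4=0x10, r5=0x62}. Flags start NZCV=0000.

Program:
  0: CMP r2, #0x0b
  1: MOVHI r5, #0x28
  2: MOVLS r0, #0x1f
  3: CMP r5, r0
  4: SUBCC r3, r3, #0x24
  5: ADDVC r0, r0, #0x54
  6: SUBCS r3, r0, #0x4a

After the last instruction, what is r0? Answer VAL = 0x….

VAL = 0x2b

[0] flags=1010 → (cmp)
[1] flags=1010 HI?T → r5=0x28
[2] flags=1010 LS?F → skip
[3] flags=0000 → (cmp)
[4] flags=0000 CC?T → r3=0x2c
[5] flags=0000 VC?T → r0=0x2b
[6] flags=0000 CS?F → skip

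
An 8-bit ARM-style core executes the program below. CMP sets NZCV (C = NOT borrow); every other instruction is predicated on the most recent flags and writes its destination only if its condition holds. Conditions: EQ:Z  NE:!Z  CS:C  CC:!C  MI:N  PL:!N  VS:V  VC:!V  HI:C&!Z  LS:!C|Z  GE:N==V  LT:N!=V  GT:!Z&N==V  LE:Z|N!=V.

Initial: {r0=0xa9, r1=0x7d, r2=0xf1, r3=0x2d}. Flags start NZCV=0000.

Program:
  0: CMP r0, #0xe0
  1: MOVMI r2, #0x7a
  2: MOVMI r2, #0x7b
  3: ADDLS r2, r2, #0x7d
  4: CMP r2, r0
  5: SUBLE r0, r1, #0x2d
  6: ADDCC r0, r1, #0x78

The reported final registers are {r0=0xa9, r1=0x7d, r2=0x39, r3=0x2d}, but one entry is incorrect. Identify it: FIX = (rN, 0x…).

FIX = (r2, 0xf8)

[0] flags=1000 → (cmp)
[1] flags=1000 MI?T → r2=0x7a
[2] flags=1000 MI?T → r2=0x7b
[3] flags=1000 LS?T → r2=0xf8
[4] flags=0010 → (cmp)
[5] flags=0010 LE?F → skip
[6] flags=0010 CC?F → skip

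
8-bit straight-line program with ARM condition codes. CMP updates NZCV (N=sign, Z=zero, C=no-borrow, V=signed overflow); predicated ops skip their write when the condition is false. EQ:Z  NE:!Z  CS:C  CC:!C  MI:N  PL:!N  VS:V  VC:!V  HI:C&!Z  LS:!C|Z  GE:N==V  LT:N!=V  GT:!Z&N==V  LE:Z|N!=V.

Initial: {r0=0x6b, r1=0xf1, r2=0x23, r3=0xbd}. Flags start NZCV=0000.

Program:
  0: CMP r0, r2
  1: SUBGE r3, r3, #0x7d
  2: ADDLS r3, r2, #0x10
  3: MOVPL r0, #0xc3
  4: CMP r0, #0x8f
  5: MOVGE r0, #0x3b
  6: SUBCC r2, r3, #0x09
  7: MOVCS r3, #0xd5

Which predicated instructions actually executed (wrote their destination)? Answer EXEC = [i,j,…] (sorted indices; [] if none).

EXEC = [1,3,5,7]

0: ✓ CMP  NZCV=0010
1: ✓ SUBGE  r3←0x40
2: · ADDLS
3: ✓ MOVPL  r0←0xc3
4: ✓ CMP  NZCV=0010
5: ✓ MOVGE  r0←0x3b
6: · SUBCC
7: ✓ MOVCS  r3←0xd5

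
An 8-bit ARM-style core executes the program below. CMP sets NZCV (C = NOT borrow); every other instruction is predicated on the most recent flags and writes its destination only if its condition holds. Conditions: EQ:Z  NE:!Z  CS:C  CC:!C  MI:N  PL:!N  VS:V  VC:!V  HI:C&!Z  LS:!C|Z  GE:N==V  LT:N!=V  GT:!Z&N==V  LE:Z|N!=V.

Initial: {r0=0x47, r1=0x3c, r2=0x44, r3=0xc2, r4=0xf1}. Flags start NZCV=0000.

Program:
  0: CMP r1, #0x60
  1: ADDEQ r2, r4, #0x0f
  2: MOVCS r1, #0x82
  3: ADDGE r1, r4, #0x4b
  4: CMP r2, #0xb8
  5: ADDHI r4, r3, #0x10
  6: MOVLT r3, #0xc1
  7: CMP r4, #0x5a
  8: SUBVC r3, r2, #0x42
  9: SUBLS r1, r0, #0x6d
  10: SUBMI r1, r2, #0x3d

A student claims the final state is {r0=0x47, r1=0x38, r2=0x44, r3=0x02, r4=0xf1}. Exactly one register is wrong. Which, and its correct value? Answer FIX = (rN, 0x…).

0: ✓ CMP  NZCV=1000
1: · ADDEQ
2: · MOVCS
3: · ADDGE
4: ✓ CMP  NZCV=1001
5: · ADDHI
6: · MOVLT
7: ✓ CMP  NZCV=1010
8: ✓ SUBVC  r3←0x02
9: · SUBLS
10: ✓ SUBMI  r1←0x07

FIX = (r1, 0x07)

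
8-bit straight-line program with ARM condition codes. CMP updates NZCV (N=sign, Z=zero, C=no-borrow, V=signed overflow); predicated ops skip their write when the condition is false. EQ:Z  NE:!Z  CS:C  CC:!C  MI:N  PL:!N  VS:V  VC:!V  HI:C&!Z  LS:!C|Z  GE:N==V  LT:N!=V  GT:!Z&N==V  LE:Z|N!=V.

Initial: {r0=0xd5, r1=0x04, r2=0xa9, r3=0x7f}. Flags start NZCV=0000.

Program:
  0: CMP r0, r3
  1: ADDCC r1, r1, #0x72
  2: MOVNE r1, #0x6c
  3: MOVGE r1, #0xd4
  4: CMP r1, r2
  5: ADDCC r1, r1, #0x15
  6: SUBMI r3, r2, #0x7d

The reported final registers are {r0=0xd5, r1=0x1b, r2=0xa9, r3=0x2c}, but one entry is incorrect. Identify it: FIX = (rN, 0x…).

[0] flags=0011 → (cmp)
[1] flags=0011 CC?F → skip
[2] flags=0011 NE?T → r1=0x6c
[3] flags=0011 GE?F → skip
[4] flags=1001 → (cmp)
[5] flags=1001 CC?T → r1=0x81
[6] flags=1001 MI?T → r3=0x2c

FIX = (r1, 0x81)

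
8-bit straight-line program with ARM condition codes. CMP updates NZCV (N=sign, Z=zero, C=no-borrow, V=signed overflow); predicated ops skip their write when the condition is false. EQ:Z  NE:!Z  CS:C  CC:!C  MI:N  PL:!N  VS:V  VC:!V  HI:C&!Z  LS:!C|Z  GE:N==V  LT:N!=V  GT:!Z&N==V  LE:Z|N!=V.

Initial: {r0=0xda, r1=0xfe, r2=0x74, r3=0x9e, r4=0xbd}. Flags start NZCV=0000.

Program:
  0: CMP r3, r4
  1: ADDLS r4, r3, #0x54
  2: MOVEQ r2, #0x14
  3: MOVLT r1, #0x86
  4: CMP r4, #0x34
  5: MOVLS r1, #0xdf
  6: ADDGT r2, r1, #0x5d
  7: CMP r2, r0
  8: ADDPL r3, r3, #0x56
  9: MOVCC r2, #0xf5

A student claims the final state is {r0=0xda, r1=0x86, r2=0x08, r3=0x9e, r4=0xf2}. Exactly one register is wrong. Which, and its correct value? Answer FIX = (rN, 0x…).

FIX = (r2, 0xf5)

0: ✓ CMP  NZCV=1000
1: ✓ ADDLS  r4←0xf2
2: · MOVEQ
3: ✓ MOVLT  r1←0x86
4: ✓ CMP  NZCV=1010
5: · MOVLS
6: · ADDGT
7: ✓ CMP  NZCV=1001
8: · ADDPL
9: ✓ MOVCC  r2←0xf5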